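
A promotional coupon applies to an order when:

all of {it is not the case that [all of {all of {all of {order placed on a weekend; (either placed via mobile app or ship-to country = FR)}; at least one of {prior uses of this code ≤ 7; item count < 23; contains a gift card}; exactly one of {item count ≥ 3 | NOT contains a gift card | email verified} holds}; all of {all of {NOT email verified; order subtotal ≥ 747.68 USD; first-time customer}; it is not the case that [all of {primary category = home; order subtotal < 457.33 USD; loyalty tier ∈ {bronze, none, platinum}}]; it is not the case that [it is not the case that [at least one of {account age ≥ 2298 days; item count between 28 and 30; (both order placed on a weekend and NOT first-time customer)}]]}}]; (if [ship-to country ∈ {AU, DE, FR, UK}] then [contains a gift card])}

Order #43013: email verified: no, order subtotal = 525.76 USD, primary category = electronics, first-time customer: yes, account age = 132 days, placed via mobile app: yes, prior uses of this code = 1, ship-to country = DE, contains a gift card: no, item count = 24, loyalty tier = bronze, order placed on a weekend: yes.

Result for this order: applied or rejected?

Rejected

Atomic conditions:
  order placed on a weekend: yes → true
  placed via mobile app: yes → true
  ship-to country = FR: DE == FR is false
  prior uses of this code ≤ 7: 1 ≤ 7 is true
  item count < 23: 24 < 23 is false
  contains a gift card: no → false
  item count ≥ 3: 24 ≥ 3 is true
  NOT contains a gift card: no → true
  email verified: no → false
  NOT email verified: no → true
  order subtotal ≥ 747.68 USD: 525.76 ≥ 747.68 is false
  first-time customer: yes → true
  primary category = home: electronics == home is false
  order subtotal < 457.33 USD: 525.76 < 457.33 is false
  loyalty tier ∈ {bronze, none, platinum}: bronze is in the set → true
  account age ≥ 2298 days: 132 ≥ 2298 is false
  item count between 28 and 30: 24 in [28, 30] is false
  NOT first-time customer: yes → false
  ship-to country ∈ {AU, DE, FR, UK}: DE is in the set → true
Combine:
[1.1.1.1.2] true OR false = true
[1.1.1.1] true AND true = true
[1.1.1.2] true OR false OR false = true
[1.1.1.3] exactly-one(true, true, false) = false
[1.1.1] true AND true AND false = false
[1.1.2.1] true AND false AND true = false
[1.1.2.2.1] false AND false AND true = false
[1.1.2.2] NOT false = true
[1.1.2.3.1.1.3] true AND false = false
[1.1.2.3.1.1] false OR false OR false = false
[1.1.2.3.1] NOT false = true
[1.1.2.3] NOT true = false
[1.1.2] false AND true AND false = false
[1.1] false AND false = false
[1] NOT false = true
[2] true → false = false
[root] true AND false = false
Overall: false → rejected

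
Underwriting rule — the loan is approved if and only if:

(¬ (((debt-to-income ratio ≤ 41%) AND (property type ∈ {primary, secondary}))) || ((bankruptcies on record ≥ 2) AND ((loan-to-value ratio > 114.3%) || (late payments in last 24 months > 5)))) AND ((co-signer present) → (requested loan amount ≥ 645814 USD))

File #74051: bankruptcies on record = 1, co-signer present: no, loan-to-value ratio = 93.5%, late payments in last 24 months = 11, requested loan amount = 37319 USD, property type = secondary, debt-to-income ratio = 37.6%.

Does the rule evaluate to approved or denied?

Denied

Atomic conditions:
  debt-to-income ratio ≤ 41%: 37.6 ≤ 41 is true
  property type ∈ {primary, secondary}: secondary is in the set → true
  bankruptcies on record ≥ 2: 1 ≥ 2 is false
  loan-to-value ratio > 114.3%: 93.5 > 114.3 is false
  late payments in last 24 months > 5: 11 > 5 is true
  co-signer present: no → false
  requested loan amount ≥ 645814 USD: 37319 ≥ 645814 is false
Combine:
[1.1.1] true AND true = true
[1.1] NOT true = false
[1.2.2] false OR true = true
[1.2] false AND true = false
[1] false OR false = false
[2] false → false (antecedent false ⇒ implication holds) = true
[root] false AND true = false
Overall: false → denied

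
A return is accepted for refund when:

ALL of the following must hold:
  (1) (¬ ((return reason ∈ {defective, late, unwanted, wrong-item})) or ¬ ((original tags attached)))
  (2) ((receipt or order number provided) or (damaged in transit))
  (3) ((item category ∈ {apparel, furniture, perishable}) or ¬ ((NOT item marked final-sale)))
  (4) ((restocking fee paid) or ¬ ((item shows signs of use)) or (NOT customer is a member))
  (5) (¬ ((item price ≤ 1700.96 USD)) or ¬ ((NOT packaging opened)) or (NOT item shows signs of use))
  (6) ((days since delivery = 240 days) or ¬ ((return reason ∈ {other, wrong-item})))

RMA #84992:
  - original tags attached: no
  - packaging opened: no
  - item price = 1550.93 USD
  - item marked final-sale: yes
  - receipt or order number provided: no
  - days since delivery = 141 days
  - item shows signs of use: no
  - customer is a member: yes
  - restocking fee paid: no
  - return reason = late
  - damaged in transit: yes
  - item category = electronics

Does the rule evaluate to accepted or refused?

Accepted

Atomic conditions:
  return reason ∈ {defective, late, unwanted, wrong-item}: late is in the set → true
  original tags attached: no → false
  receipt or order number provided: no → false
  damaged in transit: yes → true
  item category ∈ {apparel, furniture, perishable}: electronics is not in the set → false
  NOT item marked final-sale: yes → false
  restocking fee paid: no → false
  item shows signs of use: no → false
  NOT customer is a member: yes → false
  item price ≤ 1700.96 USD: 1550.93 ≤ 1700.96 is true
  NOT packaging opened: no → true
  NOT item shows signs of use: no → true
  days since delivery = 240 days: 141 == 240 is false
  return reason ∈ {other, wrong-item}: late is not in the set → false
Combine:
[1.1] NOT true = false
[1.2] NOT false = true
[1] false OR true = true
[2] false OR true = true
[3.2] NOT false = true
[3] false OR true = true
[4.2] NOT false = true
[4] false OR true OR false = true
[5.1] NOT true = false
[5.2] NOT true = false
[5] false OR false OR true = true
[6.2] NOT false = true
[6] false OR true = true
[root] true AND true AND true AND true AND true AND true = true
Overall: true → accepted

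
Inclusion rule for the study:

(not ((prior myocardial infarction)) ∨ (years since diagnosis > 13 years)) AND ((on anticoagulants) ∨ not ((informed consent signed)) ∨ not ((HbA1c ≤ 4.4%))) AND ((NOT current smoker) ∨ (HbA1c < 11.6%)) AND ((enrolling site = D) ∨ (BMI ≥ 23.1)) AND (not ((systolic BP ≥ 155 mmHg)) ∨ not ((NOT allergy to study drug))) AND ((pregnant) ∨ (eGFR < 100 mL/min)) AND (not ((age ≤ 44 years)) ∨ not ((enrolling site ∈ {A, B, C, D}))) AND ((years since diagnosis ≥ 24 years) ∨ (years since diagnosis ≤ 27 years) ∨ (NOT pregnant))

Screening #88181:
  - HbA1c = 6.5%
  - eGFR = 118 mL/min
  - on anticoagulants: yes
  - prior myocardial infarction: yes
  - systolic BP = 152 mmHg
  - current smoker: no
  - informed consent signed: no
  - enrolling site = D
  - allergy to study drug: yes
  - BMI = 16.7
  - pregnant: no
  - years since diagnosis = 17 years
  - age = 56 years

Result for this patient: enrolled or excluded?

Excluded

Atomic conditions:
  prior myocardial infarction: yes → true
  years since diagnosis > 13 years: 17 > 13 is true
  on anticoagulants: yes → true
  informed consent signed: no → false
  HbA1c ≤ 4.4%: 6.5 ≤ 4.4 is false
  NOT current smoker: no → true
  HbA1c < 11.6%: 6.5 < 11.6 is true
  enrolling site = D: D == D is true
  BMI ≥ 23.1: 16.7 ≥ 23.1 is false
  systolic BP ≥ 155 mmHg: 152 ≥ 155 is false
  NOT allergy to study drug: yes → false
  pregnant: no → false
  eGFR < 100 mL/min: 118 < 100 is false
  age ≤ 44 years: 56 ≤ 44 is false
  enrolling site ∈ {A, B, C, D}: D is in the set → true
  years since diagnosis ≥ 24 years: 17 ≥ 24 is false
  years since diagnosis ≤ 27 years: 17 ≤ 27 is true
  NOT pregnant: no → true
Combine:
[1.1] NOT true = false
[1] false OR true = true
[2.2] NOT false = true
[2.3] NOT false = true
[2] true OR true OR true = true
[3] true OR true = true
[4] true OR false = true
[5.1] NOT false = true
[5.2] NOT false = true
[5] true OR true = true
[6] false OR false = false
[7.1] NOT false = true
[7.2] NOT true = false
[7] true OR false = true
[8] false OR true OR true = true
[root] true AND true AND true AND true AND true AND false AND true AND true = false
Overall: false → excluded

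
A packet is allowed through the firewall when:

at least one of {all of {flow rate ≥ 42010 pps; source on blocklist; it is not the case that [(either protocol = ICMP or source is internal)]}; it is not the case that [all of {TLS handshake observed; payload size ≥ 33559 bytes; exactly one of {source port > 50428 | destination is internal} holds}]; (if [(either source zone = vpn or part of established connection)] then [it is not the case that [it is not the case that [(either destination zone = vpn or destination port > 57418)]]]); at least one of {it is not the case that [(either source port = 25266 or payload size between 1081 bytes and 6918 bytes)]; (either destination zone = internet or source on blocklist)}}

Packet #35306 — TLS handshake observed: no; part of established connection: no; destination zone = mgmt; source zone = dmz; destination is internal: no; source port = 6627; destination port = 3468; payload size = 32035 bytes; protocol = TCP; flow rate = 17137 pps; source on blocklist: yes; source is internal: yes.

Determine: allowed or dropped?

Atomic conditions:
  flow rate ≥ 42010 pps: 17137 ≥ 42010 is false
  source on blocklist: yes → true
  protocol = ICMP: TCP == ICMP is false
  source is internal: yes → true
  TLS handshake observed: no → false
  payload size ≥ 33559 bytes: 32035 ≥ 33559 is false
  source port > 50428: 6627 > 50428 is false
  destination is internal: no → false
  source zone = vpn: dmz == vpn is false
  part of established connection: no → false
  destination zone = vpn: mgmt == vpn is false
  destination port > 57418: 3468 > 57418 is false
  source port = 25266: 6627 == 25266 is false
  payload size between 1081 bytes and 6918 bytes: 32035 in [1081, 6918] is false
  destination zone = internet: mgmt == internet is false
Combine:
[1.3.1] false OR true = true
[1.3] NOT true = false
[1] false AND true AND false = false
[2.1.3] exactly-one(false, false) = false
[2.1] false AND false AND false = false
[2] NOT false = true
[3.1] false OR false = false
[3.2.1.1] false OR false = false
[3.2.1] NOT false = true
[3.2] NOT true = false
[3] false → false (antecedent false ⇒ implication holds) = true
[4.1.1] false OR false = false
[4.1] NOT false = true
[4.2] false OR true = true
[4] true OR true = true
[root] false OR true OR true OR true = true
Overall: true → allowed

Allowed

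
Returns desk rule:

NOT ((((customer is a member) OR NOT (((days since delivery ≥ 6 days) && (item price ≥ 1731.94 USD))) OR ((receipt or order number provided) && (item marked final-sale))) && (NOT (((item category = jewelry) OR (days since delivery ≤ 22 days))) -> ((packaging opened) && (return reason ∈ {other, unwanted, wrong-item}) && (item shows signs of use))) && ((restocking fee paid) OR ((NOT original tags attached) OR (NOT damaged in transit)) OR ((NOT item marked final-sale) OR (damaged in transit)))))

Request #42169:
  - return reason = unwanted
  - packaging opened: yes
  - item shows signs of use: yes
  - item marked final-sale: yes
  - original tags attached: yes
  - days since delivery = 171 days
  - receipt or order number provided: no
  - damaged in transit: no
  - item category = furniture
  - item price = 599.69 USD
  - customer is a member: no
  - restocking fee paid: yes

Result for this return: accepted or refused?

Atomic conditions:
  customer is a member: no → false
  days since delivery ≥ 6 days: 171 ≥ 6 is true
  item price ≥ 1731.94 USD: 599.69 ≥ 1731.94 is false
  receipt or order number provided: no → false
  item marked final-sale: yes → true
  item category = jewelry: furniture == jewelry is false
  days since delivery ≤ 22 days: 171 ≤ 22 is false
  packaging opened: yes → true
  return reason ∈ {other, unwanted, wrong-item}: unwanted is in the set → true
  item shows signs of use: yes → true
  restocking fee paid: yes → true
  NOT original tags attached: yes → false
  NOT damaged in transit: no → true
  NOT item marked final-sale: yes → false
  damaged in transit: no → false
Combine:
[1.1.2.1] true AND false = false
[1.1.2] NOT false = true
[1.1.3] false AND true = false
[1.1] false OR true OR false = true
[1.2.1.1] false OR false = false
[1.2.1] NOT false = true
[1.2.2] true AND true AND true = true
[1.2] true → true = true
[1.3.2] false OR true = true
[1.3.3] false OR false = false
[1.3] true OR true OR false = true
[1] true AND true AND true = true
[root] NOT true = false
Overall: false → refused

Refused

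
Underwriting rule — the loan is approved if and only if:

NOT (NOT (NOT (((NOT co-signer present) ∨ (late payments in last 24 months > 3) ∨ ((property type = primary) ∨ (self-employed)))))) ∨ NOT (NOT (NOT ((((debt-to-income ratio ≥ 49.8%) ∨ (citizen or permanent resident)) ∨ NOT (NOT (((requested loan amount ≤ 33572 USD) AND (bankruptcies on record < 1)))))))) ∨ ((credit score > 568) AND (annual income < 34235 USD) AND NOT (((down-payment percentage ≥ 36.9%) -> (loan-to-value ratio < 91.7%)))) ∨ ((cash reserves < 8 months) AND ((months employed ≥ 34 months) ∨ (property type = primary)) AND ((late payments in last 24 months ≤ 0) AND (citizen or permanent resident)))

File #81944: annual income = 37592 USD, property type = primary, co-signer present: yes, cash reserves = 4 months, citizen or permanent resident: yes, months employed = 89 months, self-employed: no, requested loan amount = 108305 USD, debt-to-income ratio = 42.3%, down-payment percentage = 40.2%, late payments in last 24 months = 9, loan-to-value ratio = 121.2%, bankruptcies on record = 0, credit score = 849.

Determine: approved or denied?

Atomic conditions:
  NOT co-signer present: yes → false
  late payments in last 24 months > 3: 9 > 3 is true
  property type = primary: primary == primary is true
  self-employed: no → false
  debt-to-income ratio ≥ 49.8%: 42.3 ≥ 49.8 is false
  citizen or permanent resident: yes → true
  requested loan amount ≤ 33572 USD: 108305 ≤ 33572 is false
  bankruptcies on record < 1: 0 < 1 is true
  credit score > 568: 849 > 568 is true
  annual income < 34235 USD: 37592 < 34235 is false
  down-payment percentage ≥ 36.9%: 40.2 ≥ 36.9 is true
  loan-to-value ratio < 91.7%: 121.2 < 91.7 is false
  cash reserves < 8 months: 4 < 8 is true
  months employed ≥ 34 months: 89 ≥ 34 is true
  late payments in last 24 months ≤ 0: 9 ≤ 0 is false
Combine:
[1.1.1.1.3] true OR false = true
[1.1.1.1] false OR true OR true = true
[1.1.1] NOT true = false
[1.1] NOT false = true
[1] NOT true = false
[2.1.1.1.1] false OR true = true
[2.1.1.1.2.1.1] false AND true = false
[2.1.1.1.2.1] NOT false = true
[2.1.1.1.2] NOT true = false
[2.1.1.1] true OR false = true
[2.1.1] NOT true = false
[2.1] NOT false = true
[2] NOT true = false
[3.3.1] true → false = false
[3.3] NOT false = true
[3] true AND false AND true = false
[4.2] true OR true = true
[4.3] false AND true = false
[4] true AND true AND false = false
[root] false OR false OR false OR false = false
Overall: false → denied

Denied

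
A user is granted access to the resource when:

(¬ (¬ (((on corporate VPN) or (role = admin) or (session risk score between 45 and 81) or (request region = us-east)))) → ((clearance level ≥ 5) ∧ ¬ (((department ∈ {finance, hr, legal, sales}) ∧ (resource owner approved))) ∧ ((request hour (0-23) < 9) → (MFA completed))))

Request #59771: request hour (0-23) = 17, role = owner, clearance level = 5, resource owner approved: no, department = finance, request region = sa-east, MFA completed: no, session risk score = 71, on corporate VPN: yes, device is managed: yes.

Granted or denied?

Granted

Atomic conditions:
  on corporate VPN: yes → true
  role = admin: owner == admin is false
  session risk score between 45 and 81: 71 in [45, 81] is true
  request region = us-east: sa-east == us-east is false
  clearance level ≥ 5: 5 ≥ 5 is true
  department ∈ {finance, hr, legal, sales}: finance is in the set → true
  resource owner approved: no → false
  request hour (0-23) < 9: 17 < 9 is false
  MFA completed: no → false
Combine:
[1.1.1] true OR false OR true OR false = true
[1.1] NOT true = false
[1] NOT false = true
[2.2.1] true AND false = false
[2.2] NOT false = true
[2.3] false → false (antecedent false ⇒ implication holds) = true
[2] true AND true AND true = true
[root] true → true = true
Overall: true → granted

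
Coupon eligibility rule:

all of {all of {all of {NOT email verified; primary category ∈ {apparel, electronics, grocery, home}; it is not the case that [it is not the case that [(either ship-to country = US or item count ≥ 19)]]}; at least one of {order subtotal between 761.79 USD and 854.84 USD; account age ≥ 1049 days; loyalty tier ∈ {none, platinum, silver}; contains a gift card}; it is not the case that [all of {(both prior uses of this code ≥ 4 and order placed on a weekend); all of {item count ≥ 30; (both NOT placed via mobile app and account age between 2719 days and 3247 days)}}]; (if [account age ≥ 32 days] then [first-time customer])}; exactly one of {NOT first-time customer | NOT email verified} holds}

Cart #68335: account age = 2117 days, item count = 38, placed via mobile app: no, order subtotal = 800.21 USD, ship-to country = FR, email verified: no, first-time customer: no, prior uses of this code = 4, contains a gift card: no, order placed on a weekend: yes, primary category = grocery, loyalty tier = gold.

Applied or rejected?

Rejected

Atomic conditions:
  NOT email verified: no → true
  primary category ∈ {apparel, electronics, grocery, home}: grocery is in the set → true
  ship-to country = US: FR == US is false
  item count ≥ 19: 38 ≥ 19 is true
  order subtotal between 761.79 USD and 854.84 USD: 800.21 in [761.79, 854.84] is true
  account age ≥ 1049 days: 2117 ≥ 1049 is true
  loyalty tier ∈ {none, platinum, silver}: gold is not in the set → false
  contains a gift card: no → false
  prior uses of this code ≥ 4: 4 ≥ 4 is true
  order placed on a weekend: yes → true
  item count ≥ 30: 38 ≥ 30 is true
  NOT placed via mobile app: no → true
  account age between 2719 days and 3247 days: 2117 in [2719, 3247] is false
  account age ≥ 32 days: 2117 ≥ 32 is true
  first-time customer: no → false
  NOT first-time customer: no → true
Combine:
[1.1.3.1.1] false OR true = true
[1.1.3.1] NOT true = false
[1.1.3] NOT false = true
[1.1] true AND true AND true = true
[1.2] true OR true OR false OR false = true
[1.3.1.1] true AND true = true
[1.3.1.2.2] true AND false = false
[1.3.1.2] true AND false = false
[1.3.1] true AND false = false
[1.3] NOT false = true
[1.4] true → false = false
[1] true AND true AND true AND false = false
[2] exactly-one(true, true) = false
[root] false AND false = false
Overall: false → rejected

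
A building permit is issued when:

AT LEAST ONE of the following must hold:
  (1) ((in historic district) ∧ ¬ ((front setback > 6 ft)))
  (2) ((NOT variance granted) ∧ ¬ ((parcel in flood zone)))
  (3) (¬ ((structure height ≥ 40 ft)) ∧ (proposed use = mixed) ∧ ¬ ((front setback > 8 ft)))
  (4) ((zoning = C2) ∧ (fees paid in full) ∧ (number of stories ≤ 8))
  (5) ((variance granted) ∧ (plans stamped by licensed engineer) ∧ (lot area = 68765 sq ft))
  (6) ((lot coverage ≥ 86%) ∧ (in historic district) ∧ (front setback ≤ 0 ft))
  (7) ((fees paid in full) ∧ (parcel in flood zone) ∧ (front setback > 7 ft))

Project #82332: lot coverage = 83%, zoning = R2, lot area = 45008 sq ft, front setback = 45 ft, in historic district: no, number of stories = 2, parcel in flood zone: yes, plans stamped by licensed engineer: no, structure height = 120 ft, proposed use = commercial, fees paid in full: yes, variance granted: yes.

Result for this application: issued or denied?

Atomic conditions:
  in historic district: no → false
  front setback > 6 ft: 45 > 6 is true
  NOT variance granted: yes → false
  parcel in flood zone: yes → true
  structure height ≥ 40 ft: 120 ≥ 40 is true
  proposed use = mixed: commercial == mixed is false
  front setback > 8 ft: 45 > 8 is true
  zoning = C2: R2 == C2 is false
  fees paid in full: yes → true
  number of stories ≤ 8: 2 ≤ 8 is true
  variance granted: yes → true
  plans stamped by licensed engineer: no → false
  lot area = 68765 sq ft: 45008 == 68765 is false
  lot coverage ≥ 86%: 83 ≥ 86 is false
  front setback ≤ 0 ft: 45 ≤ 0 is false
  front setback > 7 ft: 45 > 7 is true
Combine:
[1.2] NOT true = false
[1] false AND false = false
[2.2] NOT true = false
[2] false AND false = false
[3.1] NOT true = false
[3.3] NOT true = false
[3] false AND false AND false = false
[4] false AND true AND true = false
[5] true AND false AND false = false
[6] false AND false AND false = false
[7] true AND true AND true = true
[root] false OR false OR false OR false OR false OR false OR true = true
Overall: true → issued

Issued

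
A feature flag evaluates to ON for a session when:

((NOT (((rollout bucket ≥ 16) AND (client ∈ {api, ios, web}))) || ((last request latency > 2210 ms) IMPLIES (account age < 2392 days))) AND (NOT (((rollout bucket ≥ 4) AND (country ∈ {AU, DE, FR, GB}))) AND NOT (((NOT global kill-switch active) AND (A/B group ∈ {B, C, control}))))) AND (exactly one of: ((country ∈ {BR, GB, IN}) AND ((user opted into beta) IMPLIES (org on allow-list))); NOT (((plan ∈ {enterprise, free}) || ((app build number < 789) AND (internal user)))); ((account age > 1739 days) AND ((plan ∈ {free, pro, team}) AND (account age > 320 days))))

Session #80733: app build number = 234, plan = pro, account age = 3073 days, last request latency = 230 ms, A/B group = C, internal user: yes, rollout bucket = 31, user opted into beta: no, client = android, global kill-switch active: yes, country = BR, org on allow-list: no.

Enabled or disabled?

Disabled

Atomic conditions:
  rollout bucket ≥ 16: 31 ≥ 16 is true
  client ∈ {api, ios, web}: android is not in the set → false
  last request latency > 2210 ms: 230 > 2210 is false
  account age < 2392 days: 3073 < 2392 is false
  rollout bucket ≥ 4: 31 ≥ 4 is true
  country ∈ {AU, DE, FR, GB}: BR is not in the set → false
  NOT global kill-switch active: yes → false
  A/B group ∈ {B, C, control}: C is in the set → true
  country ∈ {BR, GB, IN}: BR is in the set → true
  user opted into beta: no → false
  org on allow-list: no → false
  plan ∈ {enterprise, free}: pro is not in the set → false
  app build number < 789: 234 < 789 is true
  internal user: yes → true
  account age > 1739 days: 3073 > 1739 is true
  plan ∈ {free, pro, team}: pro is in the set → true
  account age > 320 days: 3073 > 320 is true
Combine:
[1.1.1.1] true AND false = false
[1.1.1] NOT false = true
[1.1.2] false → false (antecedent false ⇒ implication holds) = true
[1.1] true OR true = true
[1.2.1.1] true AND false = false
[1.2.1] NOT false = true
[1.2.2.1] false AND true = false
[1.2.2] NOT false = true
[1.2] true AND true = true
[1] true AND true = true
[2.1.2] false → false (antecedent false ⇒ implication holds) = true
[2.1] true AND true = true
[2.2.1.2] true AND true = true
[2.2.1] false OR true = true
[2.2] NOT true = false
[2.3.2] true AND true = true
[2.3] true AND true = true
[2] exactly-one(true, false, true) = false
[root] true AND false = false
Overall: false → disabled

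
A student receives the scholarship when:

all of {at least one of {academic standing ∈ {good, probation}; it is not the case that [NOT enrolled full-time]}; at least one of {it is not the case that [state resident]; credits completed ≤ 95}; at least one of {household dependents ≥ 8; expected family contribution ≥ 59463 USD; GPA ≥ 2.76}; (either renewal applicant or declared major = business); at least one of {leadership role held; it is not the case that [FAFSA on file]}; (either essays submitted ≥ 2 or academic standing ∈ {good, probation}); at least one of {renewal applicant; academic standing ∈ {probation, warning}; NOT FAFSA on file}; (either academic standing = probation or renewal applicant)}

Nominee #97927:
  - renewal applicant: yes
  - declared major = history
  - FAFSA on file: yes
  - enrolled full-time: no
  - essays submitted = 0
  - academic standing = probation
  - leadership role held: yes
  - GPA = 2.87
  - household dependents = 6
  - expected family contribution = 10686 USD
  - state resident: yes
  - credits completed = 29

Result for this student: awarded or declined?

Awarded

Atomic conditions:
  academic standing ∈ {good, probation}: probation is in the set → true
  NOT enrolled full-time: no → true
  state resident: yes → true
  credits completed ≤ 95: 29 ≤ 95 is true
  household dependents ≥ 8: 6 ≥ 8 is false
  expected family contribution ≥ 59463 USD: 10686 ≥ 59463 is false
  GPA ≥ 2.76: 2.87 ≥ 2.76 is true
  renewal applicant: yes → true
  declared major = business: history == business is false
  leadership role held: yes → true
  FAFSA on file: yes → true
  essays submitted ≥ 2: 0 ≥ 2 is false
  academic standing ∈ {probation, warning}: probation is in the set → true
  NOT FAFSA on file: yes → false
  academic standing = probation: probation == probation is true
Combine:
[1.2] NOT true = false
[1] true OR false = true
[2.1] NOT true = false
[2] false OR true = true
[3] false OR false OR true = true
[4] true OR false = true
[5.2] NOT true = false
[5] true OR false = true
[6] false OR true = true
[7] true OR true OR false = true
[8] true OR true = true
[root] true AND true AND true AND true AND true AND true AND true AND true = true
Overall: true → awarded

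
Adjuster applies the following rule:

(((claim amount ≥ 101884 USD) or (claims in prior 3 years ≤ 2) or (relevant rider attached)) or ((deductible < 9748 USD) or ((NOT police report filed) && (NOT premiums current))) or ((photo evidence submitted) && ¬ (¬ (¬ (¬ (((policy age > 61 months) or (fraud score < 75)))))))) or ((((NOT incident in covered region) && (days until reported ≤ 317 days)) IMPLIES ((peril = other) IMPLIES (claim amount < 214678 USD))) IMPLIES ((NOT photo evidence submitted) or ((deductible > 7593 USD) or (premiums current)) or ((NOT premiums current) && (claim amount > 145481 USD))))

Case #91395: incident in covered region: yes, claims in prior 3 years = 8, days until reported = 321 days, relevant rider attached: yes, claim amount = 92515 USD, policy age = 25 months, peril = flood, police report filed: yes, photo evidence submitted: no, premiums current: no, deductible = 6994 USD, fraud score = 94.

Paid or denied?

Paid

Atomic conditions:
  claim amount ≥ 101884 USD: 92515 ≥ 101884 is false
  claims in prior 3 years ≤ 2: 8 ≤ 2 is false
  relevant rider attached: yes → true
  deductible < 9748 USD: 6994 < 9748 is true
  NOT police report filed: yes → false
  NOT premiums current: no → true
  photo evidence submitted: no → false
  policy age > 61 months: 25 > 61 is false
  fraud score < 75: 94 < 75 is false
  NOT incident in covered region: yes → false
  days until reported ≤ 317 days: 321 ≤ 317 is false
  peril = other: flood == other is false
  claim amount < 214678 USD: 92515 < 214678 is true
  NOT photo evidence submitted: no → true
  deductible > 7593 USD: 6994 > 7593 is false
  premiums current: no → false
  claim amount > 145481 USD: 92515 > 145481 is false
Combine:
[1.1] false OR false OR true = true
[1.2.2] false AND true = false
[1.2] true OR false = true
[1.3.2.1.1.1.1] false OR false = false
[1.3.2.1.1.1] NOT false = true
[1.3.2.1.1] NOT true = false
[1.3.2.1] NOT false = true
[1.3.2] NOT true = false
[1.3] false AND false = false
[1] true OR true OR false = true
[2.1.1] false AND false = false
[2.1.2] false → true (antecedent false ⇒ implication holds) = true
[2.1] false → true (antecedent false ⇒ implication holds) = true
[2.2.2] false OR false = false
[2.2.3] true AND false = false
[2.2] true OR false OR false = true
[2] true → true = true
[root] true OR true = true
Overall: true → paid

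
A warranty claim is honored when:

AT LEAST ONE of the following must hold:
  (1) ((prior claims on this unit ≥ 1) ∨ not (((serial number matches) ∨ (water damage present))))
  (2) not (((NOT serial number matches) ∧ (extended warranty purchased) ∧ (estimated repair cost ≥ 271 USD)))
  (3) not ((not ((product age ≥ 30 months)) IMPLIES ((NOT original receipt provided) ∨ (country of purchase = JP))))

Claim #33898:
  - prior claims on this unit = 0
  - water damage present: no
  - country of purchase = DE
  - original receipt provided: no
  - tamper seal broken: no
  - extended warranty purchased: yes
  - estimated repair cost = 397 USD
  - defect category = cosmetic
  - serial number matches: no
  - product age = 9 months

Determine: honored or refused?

Atomic conditions:
  prior claims on this unit ≥ 1: 0 ≥ 1 is false
  serial number matches: no → false
  water damage present: no → false
  NOT serial number matches: no → true
  extended warranty purchased: yes → true
  estimated repair cost ≥ 271 USD: 397 ≥ 271 is true
  product age ≥ 30 months: 9 ≥ 30 is false
  NOT original receipt provided: no → true
  country of purchase = JP: DE == JP is false
Combine:
[1.2.1] false OR false = false
[1.2] NOT false = true
[1] false OR true = true
[2.1] true AND true AND true = true
[2] NOT true = false
[3.1.1] NOT false = true
[3.1.2] true OR false = true
[3.1] true → true = true
[3] NOT true = false
[root] true OR false OR false = true
Overall: true → honored

Honored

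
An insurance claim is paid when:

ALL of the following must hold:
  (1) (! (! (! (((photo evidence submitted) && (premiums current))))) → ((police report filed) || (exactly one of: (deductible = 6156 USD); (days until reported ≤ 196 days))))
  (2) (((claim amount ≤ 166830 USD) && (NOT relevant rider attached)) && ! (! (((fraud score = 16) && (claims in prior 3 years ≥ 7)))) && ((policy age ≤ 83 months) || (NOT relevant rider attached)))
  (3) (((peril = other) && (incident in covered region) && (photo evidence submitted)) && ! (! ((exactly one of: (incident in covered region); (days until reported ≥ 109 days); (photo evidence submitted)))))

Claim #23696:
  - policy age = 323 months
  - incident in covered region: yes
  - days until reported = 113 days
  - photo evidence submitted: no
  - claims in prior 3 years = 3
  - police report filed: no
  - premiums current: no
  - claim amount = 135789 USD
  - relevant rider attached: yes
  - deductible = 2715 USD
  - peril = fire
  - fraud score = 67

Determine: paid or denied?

Denied

Atomic conditions:
  photo evidence submitted: no → false
  premiums current: no → false
  police report filed: no → false
  deductible = 6156 USD: 2715 == 6156 is false
  days until reported ≤ 196 days: 113 ≤ 196 is true
  claim amount ≤ 166830 USD: 135789 ≤ 166830 is true
  NOT relevant rider attached: yes → false
  fraud score = 16: 67 == 16 is false
  claims in prior 3 years ≥ 7: 3 ≥ 7 is false
  policy age ≤ 83 months: 323 ≤ 83 is false
  peril = other: fire == other is false
  incident in covered region: yes → true
  days until reported ≥ 109 days: 113 ≥ 109 is true
Combine:
[1.1.1.1.1] false AND false = false
[1.1.1.1] NOT false = true
[1.1.1] NOT true = false
[1.1] NOT false = true
[1.2.2] exactly-one(false, true) = true
[1.2] false OR true = true
[1] true → true = true
[2.1] true AND false = false
[2.2.1.1] false AND false = false
[2.2.1] NOT false = true
[2.2] NOT true = false
[2.3] false OR false = false
[2] false AND false AND false = false
[3.1] false AND true AND false = false
[3.2.1.1] exactly-one(true, true, false) = false
[3.2.1] NOT false = true
[3.2] NOT true = false
[3] false AND false = false
[root] true AND false AND false = false
Overall: false → denied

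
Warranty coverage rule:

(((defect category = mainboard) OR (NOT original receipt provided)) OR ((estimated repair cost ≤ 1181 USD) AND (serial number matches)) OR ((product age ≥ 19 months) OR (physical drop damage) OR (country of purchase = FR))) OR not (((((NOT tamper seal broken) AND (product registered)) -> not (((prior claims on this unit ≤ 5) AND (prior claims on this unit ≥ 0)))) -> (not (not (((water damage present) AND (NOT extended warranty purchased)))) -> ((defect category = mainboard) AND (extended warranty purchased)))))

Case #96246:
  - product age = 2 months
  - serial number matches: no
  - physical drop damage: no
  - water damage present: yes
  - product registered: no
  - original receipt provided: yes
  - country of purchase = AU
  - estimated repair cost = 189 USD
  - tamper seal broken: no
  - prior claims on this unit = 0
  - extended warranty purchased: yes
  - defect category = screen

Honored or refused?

Refused

Atomic conditions:
  defect category = mainboard: screen == mainboard is false
  NOT original receipt provided: yes → false
  estimated repair cost ≤ 1181 USD: 189 ≤ 1181 is true
  serial number matches: no → false
  product age ≥ 19 months: 2 ≥ 19 is false
  physical drop damage: no → false
  country of purchase = FR: AU == FR is false
  NOT tamper seal broken: no → true
  product registered: no → false
  prior claims on this unit ≤ 5: 0 ≤ 5 is true
  prior claims on this unit ≥ 0: 0 ≥ 0 is true
  water damage present: yes → true
  NOT extended warranty purchased: yes → false
  extended warranty purchased: yes → true
Combine:
[1.1] false OR false = false
[1.2] true AND false = false
[1.3] false OR false OR false = false
[1] false OR false OR false = false
[2.1.1.1] true AND false = false
[2.1.1.2.1] true AND true = true
[2.1.1.2] NOT true = false
[2.1.1] false → false (antecedent false ⇒ implication holds) = true
[2.1.2.1.1.1] true AND false = false
[2.1.2.1.1] NOT false = true
[2.1.2.1] NOT true = false
[2.1.2.2] false AND true = false
[2.1.2] false → false (antecedent false ⇒ implication holds) = true
[2.1] true → true = true
[2] NOT true = false
[root] false OR false = false
Overall: false → refused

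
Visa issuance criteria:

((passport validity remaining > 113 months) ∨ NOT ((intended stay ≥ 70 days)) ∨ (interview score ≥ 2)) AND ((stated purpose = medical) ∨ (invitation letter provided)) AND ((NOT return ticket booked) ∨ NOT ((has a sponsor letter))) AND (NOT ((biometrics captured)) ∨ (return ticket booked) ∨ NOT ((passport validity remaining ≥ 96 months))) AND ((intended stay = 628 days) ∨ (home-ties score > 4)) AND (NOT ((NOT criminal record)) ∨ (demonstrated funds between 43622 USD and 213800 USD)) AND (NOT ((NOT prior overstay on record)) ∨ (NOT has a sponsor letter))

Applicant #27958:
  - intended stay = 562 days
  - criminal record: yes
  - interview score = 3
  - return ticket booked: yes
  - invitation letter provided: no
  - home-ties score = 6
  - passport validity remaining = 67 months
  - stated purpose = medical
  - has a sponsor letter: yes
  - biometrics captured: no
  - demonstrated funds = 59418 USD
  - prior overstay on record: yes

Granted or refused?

Atomic conditions:
  passport validity remaining > 113 months: 67 > 113 is false
  intended stay ≥ 70 days: 562 ≥ 70 is true
  interview score ≥ 2: 3 ≥ 2 is true
  stated purpose = medical: medical == medical is true
  invitation letter provided: no → false
  NOT return ticket booked: yes → false
  has a sponsor letter: yes → true
  biometrics captured: no → false
  return ticket booked: yes → true
  passport validity remaining ≥ 96 months: 67 ≥ 96 is false
  intended stay = 628 days: 562 == 628 is false
  home-ties score > 4: 6 > 4 is true
  NOT criminal record: yes → false
  demonstrated funds between 43622 USD and 213800 USD: 59418 in [43622, 213800] is true
  NOT prior overstay on record: yes → false
  NOT has a sponsor letter: yes → false
Combine:
[1.2] NOT true = false
[1] false OR false OR true = true
[2] true OR false = true
[3.2] NOT true = false
[3] false OR false = false
[4.1] NOT false = true
[4.3] NOT false = true
[4] true OR true OR true = true
[5] false OR true = true
[6.1] NOT false = true
[6] true OR true = true
[7.1] NOT false = true
[7] true OR false = true
[root] true AND true AND false AND true AND true AND true AND true = false
Overall: false → refused

Refused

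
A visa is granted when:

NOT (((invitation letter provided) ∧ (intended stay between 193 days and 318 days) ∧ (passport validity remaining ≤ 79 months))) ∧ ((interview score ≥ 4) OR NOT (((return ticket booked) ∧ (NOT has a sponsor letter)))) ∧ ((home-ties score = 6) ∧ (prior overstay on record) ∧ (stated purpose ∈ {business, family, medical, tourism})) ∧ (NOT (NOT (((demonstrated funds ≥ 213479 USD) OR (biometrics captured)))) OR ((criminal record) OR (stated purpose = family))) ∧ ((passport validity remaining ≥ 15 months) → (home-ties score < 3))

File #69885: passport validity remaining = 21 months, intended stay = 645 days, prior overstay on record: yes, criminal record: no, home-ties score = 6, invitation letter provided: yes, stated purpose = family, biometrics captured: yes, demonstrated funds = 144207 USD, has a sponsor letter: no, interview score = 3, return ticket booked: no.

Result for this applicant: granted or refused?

Atomic conditions:
  invitation letter provided: yes → true
  intended stay between 193 days and 318 days: 645 in [193, 318] is false
  passport validity remaining ≤ 79 months: 21 ≤ 79 is true
  interview score ≥ 4: 3 ≥ 4 is false
  return ticket booked: no → false
  NOT has a sponsor letter: no → true
  home-ties score = 6: 6 == 6 is true
  prior overstay on record: yes → true
  stated purpose ∈ {business, family, medical, tourism}: family is in the set → true
  demonstrated funds ≥ 213479 USD: 144207 ≥ 213479 is false
  biometrics captured: yes → true
  criminal record: no → false
  stated purpose = family: family == family is true
  passport validity remaining ≥ 15 months: 21 ≥ 15 is true
  home-ties score < 3: 6 < 3 is false
Combine:
[1.1] true AND false AND true = false
[1] NOT false = true
[2.2.1] false AND true = false
[2.2] NOT false = true
[2] false OR true = true
[3] true AND true AND true = true
[4.1.1.1] false OR true = true
[4.1.1] NOT true = false
[4.1] NOT false = true
[4.2] false OR true = true
[4] true OR true = true
[5] true → false = false
[root] true AND true AND true AND true AND false = false
Overall: false → refused

Refused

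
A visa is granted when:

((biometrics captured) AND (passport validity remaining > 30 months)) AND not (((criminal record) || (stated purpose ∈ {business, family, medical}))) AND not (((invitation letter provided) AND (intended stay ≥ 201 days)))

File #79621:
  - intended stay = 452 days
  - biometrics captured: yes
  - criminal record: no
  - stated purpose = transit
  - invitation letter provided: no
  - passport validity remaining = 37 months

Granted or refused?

Granted

Atomic conditions:
  biometrics captured: yes → true
  passport validity remaining > 30 months: 37 > 30 is true
  criminal record: no → false
  stated purpose ∈ {business, family, medical}: transit is not in the set → false
  invitation letter provided: no → false
  intended stay ≥ 201 days: 452 ≥ 201 is true
Combine:
[1] true AND true = true
[2.1] false OR false = false
[2] NOT false = true
[3.1] false AND true = false
[3] NOT false = true
[root] true AND true AND true = true
Overall: true → granted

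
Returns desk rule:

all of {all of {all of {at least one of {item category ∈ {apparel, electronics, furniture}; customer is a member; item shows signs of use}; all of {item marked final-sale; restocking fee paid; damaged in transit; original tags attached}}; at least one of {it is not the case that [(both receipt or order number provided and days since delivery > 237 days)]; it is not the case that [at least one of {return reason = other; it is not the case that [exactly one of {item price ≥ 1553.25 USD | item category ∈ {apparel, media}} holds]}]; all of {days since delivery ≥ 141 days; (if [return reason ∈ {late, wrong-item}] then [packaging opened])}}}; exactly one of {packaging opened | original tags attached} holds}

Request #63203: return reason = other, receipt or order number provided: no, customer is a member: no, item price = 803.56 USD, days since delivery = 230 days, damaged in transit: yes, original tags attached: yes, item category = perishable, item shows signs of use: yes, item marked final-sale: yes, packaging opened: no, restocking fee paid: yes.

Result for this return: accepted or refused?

Accepted

Atomic conditions:
  item category ∈ {apparel, electronics, furniture}: perishable is not in the set → false
  customer is a member: no → false
  item shows signs of use: yes → true
  item marked final-sale: yes → true
  restocking fee paid: yes → true
  damaged in transit: yes → true
  original tags attached: yes → true
  receipt or order number provided: no → false
  days since delivery > 237 days: 230 > 237 is false
  return reason = other: other == other is true
  item price ≥ 1553.25 USD: 803.56 ≥ 1553.25 is false
  item category ∈ {apparel, media}: perishable is not in the set → false
  days since delivery ≥ 141 days: 230 ≥ 141 is true
  return reason ∈ {late, wrong-item}: other is not in the set → false
  packaging opened: no → false
Combine:
[1.1.1] false OR false OR true = true
[1.1.2] true AND true AND true AND true = true
[1.1] true AND true = true
[1.2.1.1] false AND false = false
[1.2.1] NOT false = true
[1.2.2.1.2.1] exactly-one(false, false) = false
[1.2.2.1.2] NOT false = true
[1.2.2.1] true OR true = true
[1.2.2] NOT true = false
[1.2.3.2] false → false (antecedent false ⇒ implication holds) = true
[1.2.3] true AND true = true
[1.2] true OR false OR true = true
[1] true AND true = true
[2] exactly-one(false, true) = true
[root] true AND true = true
Overall: true → accepted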